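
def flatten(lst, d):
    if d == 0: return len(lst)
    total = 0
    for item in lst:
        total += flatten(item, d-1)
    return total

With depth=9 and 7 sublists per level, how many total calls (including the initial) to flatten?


At depth 0 (root): 1 call
At depth 1: each of 1 parents calls flatten on 7 children = 7 calls
At depth 2: each of 7 parents calls flatten on 7 children = 49 calls
At depth 3: each of 49 parents calls flatten on 7 children = 343 calls
At depth 4: each of 343 parents calls flatten on 7 children = 2401 calls
At depth 5: each of 2401 parents calls flatten on 7 children = 16807 calls
At depth 6: each of 16807 parents calls flatten on 7 children = 117649 calls
At depth 7: each of 117649 parents calls flatten on 7 children = 823543 calls
At depth 8: each of 823543 parents calls flatten on 7 children = 5764801 calls
At depth 9: each of 5764801 parents calls flatten on 7 children = 40353607 calls
Total: 1 + 7 + 49 + 343 + 2401 + 16807 + 117649 + 823543 + 5764801 + 40353607 = 47079208

47079208


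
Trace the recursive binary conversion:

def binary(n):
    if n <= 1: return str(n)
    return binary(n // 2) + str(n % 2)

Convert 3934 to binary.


binary(3934) = binary(1967) + '0'
binary(1967) = binary(983) + '1'
binary(983) = binary(491) + '1'
binary(491) = binary(245) + '1'
binary(245) = binary(122) + '1'
binary(122) = binary(61) + '0'
binary(61) = binary(30) + '1'
binary(30) = binary(15) + '0'
binary(15) = binary(7) + '1'
binary(7) = binary(3) + '1'
binary(3) = binary(1) + '1'
binary(1) = '1'  (base case)
Concatenating: '1' + '1' + '1' + '1' + '0' + '1' + '0' + '1' + '1' + '1' + '1' + '0' = '111101011110'

111101011110


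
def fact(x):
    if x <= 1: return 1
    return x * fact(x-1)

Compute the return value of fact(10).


fact(10)
= 10 * fact(9)
= 10 * 9 * fact(8)
= 10 * 9 * 8 * fact(7)
= 10 * 9 * 8 * 7 * fact(6)
= 10 * 9 * 8 * 7 * 6 * fact(5)
= 10 * 9 * 8 * 7 * 6 * 5 * fact(4)
= 10 * 9 * 8 * 7 * 6 * 5 * 4 * fact(3)
= 10 * 9 * 8 * 7 * 6 * 5 * 4 * 3 * fact(2)
= 10 * 9 * 8 * 7 * 6 * 5 * 4 * 3 * 2 * fact(1)
= 10 * 9 * 8 * 7 * 6 * 5 * 4 * 3 * 2 * 1
= 3628800

3628800


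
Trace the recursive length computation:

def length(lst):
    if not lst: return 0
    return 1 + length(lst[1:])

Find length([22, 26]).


length([22, 26]) = 1 + length([26])
length([26]) = 1 + length([])
length([]) = 0  (base case)
Unwinding: 1 + 1 + 0 = 2

2


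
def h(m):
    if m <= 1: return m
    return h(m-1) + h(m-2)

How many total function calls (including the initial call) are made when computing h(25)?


Let C(n) = total calls for h(n)
C(0) = 1, C(1) = 1
C(2) = 1 + C(1) + C(0) = 1 + 1 + 1 = 3
C(3) = 1 + C(2) + C(1) = 1 + 3 + 1 = 5
C(4) = 1 + C(3) + C(2) = 1 + 5 + 3 = 9
C(5) = 1 + C(4) + C(3) = 1 + 9 + 5 = 15
C(6) = 1 + C(5) + C(4) = 1 + 15 + 9 = 25
C(7) = 1 + C(6) + C(5) = 1 + 25 + 15 = 41
C(8) = 1 + C(7) + C(6) = 1 + 41 + 25 = 67
C(9) = 1 + C(8) + C(7) = 1 + 67 + 41 = 109
C(10) = 1 + C(9) + C(8) = 1 + 109 + 67 = 177
C(11) = 1 + C(10) + C(9) = 1 + 177 + 109 = 287
C(12) = 1 + C(11) + C(10) = 1 + 287 + 177 = 465
C(13) = 1 + C(12) + C(11) = 1 + 465 + 287 = 753
C(14) = 1 + C(13) + C(12) = 1 + 753 + 465 = 1219
C(15) = 1 + C(14) + C(13) = 1 + 1219 + 753 = 1973
C(16) = 1 + C(15) + C(14) = 1 + 1973 + 1219 = 3193
C(17) = 1 + C(16) + C(15) = 1 + 3193 + 1973 = 5167
C(18) = 1 + C(17) + C(16) = 1 + 5167 + 3193 = 8361
C(19) = 1 + C(18) + C(17) = 1 + 8361 + 5167 = 13529
C(20) = 1 + C(19) + C(18) = 1 + 13529 + 8361 = 21891
C(21) = 1 + C(20) + C(19) = 1 + 21891 + 13529 = 35421
C(22) = 1 + C(21) + C(20) = 1 + 35421 + 21891 = 57313
C(23) = 1 + C(22) + C(21) = 1 + 57313 + 35421 = 92735
C(24) = 1 + C(23) + C(22) = 1 + 92735 + 57313 = 150049
C(25) = 1 + C(24) + C(23) = 1 + 150049 + 92735 = 242785

242785


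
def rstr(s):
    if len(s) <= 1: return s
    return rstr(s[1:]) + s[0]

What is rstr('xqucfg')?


rstr('xqucfg') = rstr('qucfg') + 'x'
rstr('qucfg') = rstr('ucfg') + 'q'
rstr('ucfg') = rstr('cfg') + 'u'
rstr('cfg') = rstr('fg') + 'c'
rstr('fg') = rstr('g') + 'f'
rstr('g') = 'g'  (base case)
Concatenating: 'g' + 'f' + 'c' + 'u' + 'q' + 'x' = 'gfcuqx'

gfcuqx


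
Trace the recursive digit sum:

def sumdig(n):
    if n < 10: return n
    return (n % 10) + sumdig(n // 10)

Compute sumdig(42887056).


sumdig(42887056) = 6 + sumdig(4288705)
sumdig(4288705) = 5 + sumdig(428870)
sumdig(428870) = 0 + sumdig(42887)
sumdig(42887) = 7 + sumdig(4288)
sumdig(4288) = 8 + sumdig(428)
sumdig(428) = 8 + sumdig(42)
sumdig(42) = 2 + sumdig(4)
sumdig(4) = 4  (base case)
Total: 6 + 5 + 0 + 7 + 8 + 8 + 2 + 4 = 40

40


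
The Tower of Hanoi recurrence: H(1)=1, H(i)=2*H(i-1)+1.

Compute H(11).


H(11) = 2 * H(10) + 1
H(10) = 2 * H(9) + 1
H(9) = 2 * H(8) + 1
H(8) = 2 * H(7) + 1
H(7) = 2 * H(6) + 1
H(6) = 2 * H(5) + 1
H(5) = 2 * H(4) + 1
H(4) = 2 * H(3) + 1
H(3) = 2 * H(2) + 1
H(2) = 2 * H(1) + 1
H(1) = 1  (base case)
H(2) = 2 * 1 + 1 = 3
H(3) = 2 * 3 + 1 = 7
H(4) = 2 * 7 + 1 = 15
H(5) = 2 * 15 + 1 = 31
H(6) = 2 * 31 + 1 = 63
H(7) = 2 * 63 + 1 = 127
H(8) = 2 * 127 + 1 = 255
H(9) = 2 * 255 + 1 = 511
H(10) = 2 * 511 + 1 = 1023
H(11) = 2 * 1023 + 1 = 2047

2047


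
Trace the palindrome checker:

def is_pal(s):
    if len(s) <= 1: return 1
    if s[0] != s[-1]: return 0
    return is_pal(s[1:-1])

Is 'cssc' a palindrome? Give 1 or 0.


is_pal('cssc'): s[0]='c' == s[-1]='c' -> check is_pal('ss')
is_pal('ss'): s[0]='s' == s[-1]='s' -> check is_pal('')
is_pal(''): len <= 1 -> return 1  (base case)
Result: 1 (palindrome)

1


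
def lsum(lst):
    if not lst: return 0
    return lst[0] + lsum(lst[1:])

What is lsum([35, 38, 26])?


lsum([35, 38, 26]) = 35 + lsum([38, 26])
lsum([38, 26]) = 38 + lsum([26])
lsum([26]) = 26 + lsum([])
lsum([]) = 0  (base case)
Total: 35 + 38 + 26 + 0 = 99

99


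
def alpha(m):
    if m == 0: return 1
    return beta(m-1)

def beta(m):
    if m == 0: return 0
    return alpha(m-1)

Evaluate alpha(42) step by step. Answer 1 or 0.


alpha(42) = beta(41)
beta(41) = alpha(40)
alpha(40) = beta(39)
beta(39) = alpha(38)
alpha(38) = beta(37)
beta(37) = alpha(36)
alpha(36) = beta(35)
beta(35) = alpha(34)
alpha(34) = beta(33)
beta(33) = alpha(32)
alpha(32) = beta(31)
beta(31) = alpha(30)
alpha(30) = beta(29)
beta(29) = alpha(28)
alpha(28) = beta(27)
beta(27) = alpha(26)
alpha(26) = beta(25)
beta(25) = alpha(24)
alpha(24) = beta(23)
beta(23) = alpha(22)
alpha(22) = beta(21)
beta(21) = alpha(20)
alpha(20) = beta(19)
beta(19) = alpha(18)
alpha(18) = beta(17)
beta(17) = alpha(16)
alpha(16) = beta(15)
beta(15) = alpha(14)
alpha(14) = beta(13)
beta(13) = alpha(12)
alpha(12) = beta(11)
beta(11) = alpha(10)
alpha(10) = beta(9)
beta(9) = alpha(8)
alpha(8) = beta(7)
beta(7) = alpha(6)
alpha(6) = beta(5)
beta(5) = alpha(4)
alpha(4) = beta(3)
beta(3) = alpha(2)
alpha(2) = beta(1)
beta(1) = alpha(0)
alpha(0) = 1  (base case)
Result: 1

1


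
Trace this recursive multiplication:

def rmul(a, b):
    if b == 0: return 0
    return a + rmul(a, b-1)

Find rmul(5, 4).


rmul(5, 4) = 5 + rmul(5, 3)
rmul(5, 3) = 5 + rmul(5, 2)
rmul(5, 2) = 5 + rmul(5, 1)
rmul(5, 1) = 5 + rmul(5, 0)
rmul(5, 0) = 0  (base case)
Total: 5 + 5 + 5 + 5 + 0 = 20

20


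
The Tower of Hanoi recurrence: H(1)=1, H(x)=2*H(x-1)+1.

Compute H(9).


H(9) = 2 * H(8) + 1
H(8) = 2 * H(7) + 1
H(7) = 2 * H(6) + 1
H(6) = 2 * H(5) + 1
H(5) = 2 * H(4) + 1
H(4) = 2 * H(3) + 1
H(3) = 2 * H(2) + 1
H(2) = 2 * H(1) + 1
H(1) = 1  (base case)
H(2) = 2 * 1 + 1 = 3
H(3) = 2 * 3 + 1 = 7
H(4) = 2 * 7 + 1 = 15
H(5) = 2 * 15 + 1 = 31
H(6) = 2 * 31 + 1 = 63
H(7) = 2 * 63 + 1 = 127
H(8) = 2 * 127 + 1 = 255
H(9) = 2 * 255 + 1 = 511

511


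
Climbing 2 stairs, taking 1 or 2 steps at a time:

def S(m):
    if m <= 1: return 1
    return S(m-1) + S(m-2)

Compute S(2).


Building up from base cases:
S(0) = 1
S(1) = 1
S(2) = S(1) + S(0) = 1 + 1 = 2

2


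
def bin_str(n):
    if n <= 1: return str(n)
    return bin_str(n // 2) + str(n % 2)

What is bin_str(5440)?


bin_str(5440) = bin_str(2720) + '0'
bin_str(2720) = bin_str(1360) + '0'
bin_str(1360) = bin_str(680) + '0'
bin_str(680) = bin_str(340) + '0'
bin_str(340) = bin_str(170) + '0'
bin_str(170) = bin_str(85) + '0'
bin_str(85) = bin_str(42) + '1'
bin_str(42) = bin_str(21) + '0'
bin_str(21) = bin_str(10) + '1'
bin_str(10) = bin_str(5) + '0'
bin_str(5) = bin_str(2) + '1'
bin_str(2) = bin_str(1) + '0'
bin_str(1) = '1'  (base case)
Concatenating: '1' + '0' + '1' + '0' + '1' + '0' + '1' + '0' + '0' + '0' + '0' + '0' + '0' = '1010101000000'

1010101000000


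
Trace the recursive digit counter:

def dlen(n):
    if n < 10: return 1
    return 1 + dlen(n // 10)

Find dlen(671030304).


dlen(671030304) = 1 + dlen(67103030)
dlen(67103030) = 1 + dlen(6710303)
dlen(6710303) = 1 + dlen(671030)
dlen(671030) = 1 + dlen(67103)
dlen(67103) = 1 + dlen(6710)
dlen(6710) = 1 + dlen(671)
dlen(671) = 1 + dlen(67)
dlen(67) = 1 + dlen(6)
dlen(6) = 1  (base case: 6 < 10)
Unwinding: 1 + 1 + 1 + 1 + 1 + 1 + 1 + 1 + 1 = 9

9


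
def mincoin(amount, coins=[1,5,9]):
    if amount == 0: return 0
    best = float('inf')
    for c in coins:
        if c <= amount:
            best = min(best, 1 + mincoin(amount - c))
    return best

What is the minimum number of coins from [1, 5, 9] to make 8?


Building up with DP:
mincoin(0) = 0
mincoin(1) = min(1+mincoin(0)=1+0=1) = 1
mincoin(2) = min(1+mincoin(1)=1+1=2) = 2
mincoin(3) = min(1+mincoin(2)=1+2=3) = 3
mincoin(4) = min(1+mincoin(3)=1+3=4) = 4
mincoin(5) = min(1+mincoin(4)=1+4=5, 1+mincoin(0)=1+0=1) = 1
mincoin(6) = min(1+mincoin(5)=1+1=2, 1+mincoin(1)=1+1=2) = 2
mincoin(7) = min(1+mincoin(6)=1+2=3, 1+mincoin(2)=1+2=3) = 3
mincoin(8) = min(1+mincoin(7)=1+3=4, 1+mincoin(3)=1+3=4) = 4

4


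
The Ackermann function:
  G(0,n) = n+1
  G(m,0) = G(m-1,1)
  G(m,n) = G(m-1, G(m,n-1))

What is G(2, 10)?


G(2, 10) = G(1, G(2, 9))
  G(2, 9) = G(1, G(2, 8))
    G(2, 8) = G(1, G(2, 7))
      G(2, 7) = G(1, G(2, 6))
        G(2, 6) = G(1, G(2, 5))
          G(2, 5) = G(1, G(2, 4))
          G(2, 4) = G(1, G(2, 3))
          G(2, 3) = G(1, G(2, 2))
          G(2, 2) = G(1, G(2, 1))
          G(2, 1) = G(1, G(2, 0))
          G(2, 0) = G(1, 1)
          G(1, 1) = G(0, G(1, 0))
          G(1, 0) = G(0, 1)
          G(0, 1) = 2
            = G(0, 2)
          G(0, 2) = 3
            = G(1, 3)
          G(1, 3) = G(0, G(1, 2))
          G(1, 2) = G(0, G(1, 1))
          G(1, 1) = G(0, G(1, 0))
          G(1, 0) = G(0, 1)
          G(0, 1) = 2
            = G(0, 2)
          G(0, 2) = 3
            = G(0, 3)
... (trace truncated)
Result: G(2, 10) = 23

23


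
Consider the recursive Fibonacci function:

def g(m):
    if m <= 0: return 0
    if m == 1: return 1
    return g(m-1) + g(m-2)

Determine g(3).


Computing g(3) bottom-up:
g(0) = 0
g(1) = 1
g(2) = g(1) + g(0) = 1 + 0 = 1
g(3) = g(2) + g(1) = 1 + 1 = 2

2


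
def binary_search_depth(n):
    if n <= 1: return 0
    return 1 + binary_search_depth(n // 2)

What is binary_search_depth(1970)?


1970 / 2 = 985
985 / 2 = 492
492 / 2 = 246
246 / 2 = 123
123 / 2 = 61
61 / 2 = 30
30 / 2 = 15
15 / 2 = 7
7 / 2 = 3
3 / 2 = 1
Reached 1 after 10 halvings

10


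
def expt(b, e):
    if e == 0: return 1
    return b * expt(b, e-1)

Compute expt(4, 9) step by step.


expt(4, 9)
= 4 * expt(4, 8)
= 4 * 4 * expt(4, 7)
= 4 * 4 * 4 * expt(4, 6)
= 4 * 4 * 4 * 4 * expt(4, 5)
= 4 * 4 * 4 * 4 * 4 * expt(4, 4)
= 4 * 4 * 4 * 4 * 4 * 4 * expt(4, 3)
= 4 * 4 * 4 * 4 * 4 * 4 * 4 * expt(4, 2)
= 4 * 4 * 4 * 4 * 4 * 4 * 4 * 4 * expt(4, 1)
= 4 * 4 * 4 * 4 * 4 * 4 * 4 * 4 * 4 * expt(4, 0)
= 4 * 4 * 4 * 4 * 4 * 4 * 4 * 4 * 4 * 1
= 262144

262144


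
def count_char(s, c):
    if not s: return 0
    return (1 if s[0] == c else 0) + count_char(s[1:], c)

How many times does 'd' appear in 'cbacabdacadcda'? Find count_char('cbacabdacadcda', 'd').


s[0]='c' != 'd' -> 0
s[0]='b' != 'd' -> 0
s[0]='a' != 'd' -> 0
s[0]='c' != 'd' -> 0
s[0]='a' != 'd' -> 0
s[0]='b' != 'd' -> 0
s[0]='d' == 'd' -> 1
s[0]='a' != 'd' -> 0
s[0]='c' != 'd' -> 0
s[0]='a' != 'd' -> 0
s[0]='d' == 'd' -> 1
s[0]='c' != 'd' -> 0
s[0]='d' == 'd' -> 1
s[0]='a' != 'd' -> 0
Sum: 0 + 0 + 0 + 0 + 0 + 0 + 1 + 0 + 0 + 0 + 1 + 0 + 1 + 0 = 3

3


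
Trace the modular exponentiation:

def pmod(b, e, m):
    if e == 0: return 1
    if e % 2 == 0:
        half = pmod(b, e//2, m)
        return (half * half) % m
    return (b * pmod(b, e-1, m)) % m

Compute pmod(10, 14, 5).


pmod(10, 14, 5): e is even, compute pmod(10, 7, 5)
  pmod(10, 7, 5): e is odd, compute pmod(10, 6, 5)
    pmod(10, 6, 5): e is even, compute pmod(10, 3, 5)
      pmod(10, 3, 5): e is odd, compute pmod(10, 2, 5)
        pmod(10, 2, 5): e is even, compute pmod(10, 1, 5)
          pmod(10, 1, 5): e is odd, compute pmod(10, 0, 5)
          pmod(10, 0, 5) = 1
          (10 * 1) % 5 = 0
        half=0, (0*0) % 5 = 0
      (10 * 0) % 5 = 0
    half=0, (0*0) % 5 = 0
  (10 * 0) % 5 = 0
half=0, (0*0) % 5 = 0

0


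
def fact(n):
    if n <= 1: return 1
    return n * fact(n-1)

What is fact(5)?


fact(5)
= 5 * fact(4)
= 5 * 4 * fact(3)
= 5 * 4 * 3 * fact(2)
= 5 * 4 * 3 * 2 * fact(1)
= 5 * 4 * 3 * 2 * 1
= 120

120


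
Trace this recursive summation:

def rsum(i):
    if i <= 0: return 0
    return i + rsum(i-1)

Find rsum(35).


rsum(35)
= 35 + 34 + 33 + 32 + 31 + 30 + 29 + 28 + 27 + 26 + 25 + 24 + 23 + 22 + 21 + 20 + 19 + 18 + 17 + 16 + 15 + 14 + 13 + 12 + 11 + 10 + 9 + 8 + 7 + 6 + 5 + 4 + 3 + 2 + 1 + rsum(0)
= 35 + 34 + 33 + 32 + 31 + 30 + 29 + 28 + 27 + 26 + 25 + 24 + 23 + 22 + 21 + 20 + 19 + 18 + 17 + 16 + 15 + 14 + 13 + 12 + 11 + 10 + 9 + 8 + 7 + 6 + 5 + 4 + 3 + 2 + 1 + 0
= 630

630


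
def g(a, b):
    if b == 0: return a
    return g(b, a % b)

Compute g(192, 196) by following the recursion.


g(192, 196) = g(196, 192)
g(196, 192) = g(192, 4)
g(192, 4) = g(4, 0)
g(4, 0) = 4  (base case)

4


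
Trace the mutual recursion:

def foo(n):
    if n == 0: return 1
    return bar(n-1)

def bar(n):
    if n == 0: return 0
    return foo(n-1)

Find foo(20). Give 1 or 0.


foo(20) = bar(19)
bar(19) = foo(18)
foo(18) = bar(17)
bar(17) = foo(16)
foo(16) = bar(15)
bar(15) = foo(14)
foo(14) = bar(13)
bar(13) = foo(12)
foo(12) = bar(11)
bar(11) = foo(10)
foo(10) = bar(9)
bar(9) = foo(8)
foo(8) = bar(7)
bar(7) = foo(6)
foo(6) = bar(5)
bar(5) = foo(4)
foo(4) = bar(3)
bar(3) = foo(2)
foo(2) = bar(1)
bar(1) = foo(0)
foo(0) = 1  (base case)
Result: 1

1


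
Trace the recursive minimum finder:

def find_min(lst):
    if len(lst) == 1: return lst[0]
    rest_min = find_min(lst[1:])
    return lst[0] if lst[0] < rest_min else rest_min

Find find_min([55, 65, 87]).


find_min([55, 65, 87]): compare 55 with find_min([65, 87])
find_min([65, 87]): compare 65 with find_min([87])
find_min([87]) = 87  (base case)
Compare 65 with 87 -> 65
Compare 55 with 65 -> 55

55


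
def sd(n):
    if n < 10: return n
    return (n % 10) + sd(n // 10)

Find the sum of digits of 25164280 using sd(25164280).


sd(25164280) = 0 + sd(2516428)
sd(2516428) = 8 + sd(251642)
sd(251642) = 2 + sd(25164)
sd(25164) = 4 + sd(2516)
sd(2516) = 6 + sd(251)
sd(251) = 1 + sd(25)
sd(25) = 5 + sd(2)
sd(2) = 2  (base case)
Total: 0 + 8 + 2 + 4 + 6 + 1 + 5 + 2 = 28

28


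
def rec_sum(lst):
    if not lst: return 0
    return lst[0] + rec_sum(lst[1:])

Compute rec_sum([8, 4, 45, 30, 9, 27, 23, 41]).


rec_sum([8, 4, 45, 30, 9, 27, 23, 41]) = 8 + rec_sum([4, 45, 30, 9, 27, 23, 41])
rec_sum([4, 45, 30, 9, 27, 23, 41]) = 4 + rec_sum([45, 30, 9, 27, 23, 41])
rec_sum([45, 30, 9, 27, 23, 41]) = 45 + rec_sum([30, 9, 27, 23, 41])
rec_sum([30, 9, 27, 23, 41]) = 30 + rec_sum([9, 27, 23, 41])
rec_sum([9, 27, 23, 41]) = 9 + rec_sum([27, 23, 41])
rec_sum([27, 23, 41]) = 27 + rec_sum([23, 41])
rec_sum([23, 41]) = 23 + rec_sum([41])
rec_sum([41]) = 41 + rec_sum([])
rec_sum([]) = 0  (base case)
Total: 8 + 4 + 45 + 30 + 9 + 27 + 23 + 41 + 0 = 187

187


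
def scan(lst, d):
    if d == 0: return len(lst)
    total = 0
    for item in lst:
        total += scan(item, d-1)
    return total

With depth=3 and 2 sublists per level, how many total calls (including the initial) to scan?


At depth 0 (root): 1 call
At depth 1: each of 1 parents calls scan on 2 children = 2 calls
At depth 2: each of 2 parents calls scan on 2 children = 4 calls
At depth 3: each of 4 parents calls scan on 2 children = 8 calls
Total: 1 + 2 + 4 + 8 = 15

15


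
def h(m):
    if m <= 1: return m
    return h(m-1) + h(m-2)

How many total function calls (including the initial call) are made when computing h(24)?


Let C(n) = total calls for h(n)
C(0) = 1, C(1) = 1
C(2) = 1 + C(1) + C(0) = 1 + 1 + 1 = 3
C(3) = 1 + C(2) + C(1) = 1 + 3 + 1 = 5
C(4) = 1 + C(3) + C(2) = 1 + 5 + 3 = 9
C(5) = 1 + C(4) + C(3) = 1 + 9 + 5 = 15
C(6) = 1 + C(5) + C(4) = 1 + 15 + 9 = 25
C(7) = 1 + C(6) + C(5) = 1 + 25 + 15 = 41
C(8) = 1 + C(7) + C(6) = 1 + 41 + 25 = 67
C(9) = 1 + C(8) + C(7) = 1 + 67 + 41 = 109
C(10) = 1 + C(9) + C(8) = 1 + 109 + 67 = 177
C(11) = 1 + C(10) + C(9) = 1 + 177 + 109 = 287
C(12) = 1 + C(11) + C(10) = 1 + 287 + 177 = 465
C(13) = 1 + C(12) + C(11) = 1 + 465 + 287 = 753
C(14) = 1 + C(13) + C(12) = 1 + 753 + 465 = 1219
C(15) = 1 + C(14) + C(13) = 1 + 1219 + 753 = 1973
C(16) = 1 + C(15) + C(14) = 1 + 1973 + 1219 = 3193
C(17) = 1 + C(16) + C(15) = 1 + 3193 + 1973 = 5167
C(18) = 1 + C(17) + C(16) = 1 + 5167 + 3193 = 8361
C(19) = 1 + C(18) + C(17) = 1 + 8361 + 5167 = 13529
C(20) = 1 + C(19) + C(18) = 1 + 13529 + 8361 = 21891
C(21) = 1 + C(20) + C(19) = 1 + 21891 + 13529 = 35421
C(22) = 1 + C(21) + C(20) = 1 + 35421 + 21891 = 57313
C(23) = 1 + C(22) + C(21) = 1 + 57313 + 35421 = 92735
C(24) = 1 + C(23) + C(22) = 1 + 92735 + 57313 = 150049

150049


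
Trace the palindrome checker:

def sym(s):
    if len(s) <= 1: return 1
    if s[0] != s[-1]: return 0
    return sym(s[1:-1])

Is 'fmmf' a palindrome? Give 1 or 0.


sym('fmmf'): s[0]='f' == s[-1]='f' -> check sym('mm')
sym('mm'): s[0]='m' == s[-1]='m' -> check sym('')
sym(''): len <= 1 -> return 1  (base case)
Result: 1 (palindrome)

1


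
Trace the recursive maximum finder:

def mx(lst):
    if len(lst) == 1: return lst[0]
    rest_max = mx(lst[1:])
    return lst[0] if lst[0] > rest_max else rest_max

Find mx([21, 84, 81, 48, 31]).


mx([21, 84, 81, 48, 31]): compare 21 with mx([84, 81, 48, 31])
mx([84, 81, 48, 31]): compare 84 with mx([81, 48, 31])
mx([81, 48, 31]): compare 81 with mx([48, 31])
mx([48, 31]): compare 48 with mx([31])
mx([31]) = 31  (base case)
Compare 48 with 31 -> 48
Compare 81 with 48 -> 81
Compare 84 with 81 -> 84
Compare 21 with 84 -> 84

84


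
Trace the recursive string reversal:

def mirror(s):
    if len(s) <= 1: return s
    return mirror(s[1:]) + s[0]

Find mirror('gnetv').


mirror('gnetv') = mirror('netv') + 'g'
mirror('netv') = mirror('etv') + 'n'
mirror('etv') = mirror('tv') + 'e'
mirror('tv') = mirror('v') + 't'
mirror('v') = 'v'  (base case)
Concatenating: 'v' + 't' + 'e' + 'n' + 'g' = 'vteng'

vteng


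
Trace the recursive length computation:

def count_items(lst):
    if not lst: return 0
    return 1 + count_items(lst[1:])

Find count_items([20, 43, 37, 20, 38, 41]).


count_items([20, 43, 37, 20, 38, 41]) = 1 + count_items([43, 37, 20, 38, 41])
count_items([43, 37, 20, 38, 41]) = 1 + count_items([37, 20, 38, 41])
count_items([37, 20, 38, 41]) = 1 + count_items([20, 38, 41])
count_items([20, 38, 41]) = 1 + count_items([38, 41])
count_items([38, 41]) = 1 + count_items([41])
count_items([41]) = 1 + count_items([])
count_items([]) = 0  (base case)
Unwinding: 1 + 1 + 1 + 1 + 1 + 1 + 0 = 6

6


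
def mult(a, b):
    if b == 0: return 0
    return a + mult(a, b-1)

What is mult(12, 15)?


mult(12, 15) = 12 + mult(12, 14)
mult(12, 14) = 12 + mult(12, 13)
mult(12, 13) = 12 + mult(12, 12)
mult(12, 12) = 12 + mult(12, 11)
mult(12, 11) = 12 + mult(12, 10)
mult(12, 10) = 12 + mult(12, 9)
mult(12, 9) = 12 + mult(12, 8)
mult(12, 8) = 12 + mult(12, 7)
mult(12, 7) = 12 + mult(12, 6)
mult(12, 6) = 12 + mult(12, 5)
mult(12, 5) = 12 + mult(12, 4)
mult(12, 4) = 12 + mult(12, 3)
mult(12, 3) = 12 + mult(12, 2)
mult(12, 2) = 12 + mult(12, 1)
mult(12, 1) = 12 + mult(12, 0)
mult(12, 0) = 0  (base case)
Total: 12 + 12 + 12 + 12 + 12 + 12 + 12 + 12 + 12 + 12 + 12 + 12 + 12 + 12 + 12 + 0 = 180

180


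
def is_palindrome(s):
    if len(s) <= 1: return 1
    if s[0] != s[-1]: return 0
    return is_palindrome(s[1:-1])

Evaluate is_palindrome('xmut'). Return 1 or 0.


is_palindrome('xmut'): s[0]='x' != s[-1]='t' -> return 0
Result: 0 (not a palindrome)

0


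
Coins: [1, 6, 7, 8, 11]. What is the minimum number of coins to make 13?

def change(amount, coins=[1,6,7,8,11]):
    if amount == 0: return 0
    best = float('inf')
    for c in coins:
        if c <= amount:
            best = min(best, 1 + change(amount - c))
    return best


Building up with DP:
change(0) = 0
change(1) = min(1+change(0)=1+0=1) = 1
change(2) = min(1+change(1)=1+1=2) = 2
change(3) = min(1+change(2)=1+2=3) = 3
change(4) = min(1+change(3)=1+3=4) = 4
change(5) = min(1+change(4)=1+4=5) = 5
change(6) = min(1+change(5)=1+5=6, 1+change(0)=1+0=1) = 1
change(7) = min(1+change(6)=1+1=2, 1+change(1)=1+1=2, 1+change(0)=1+0=1) = 1
change(8) = min(1+change(7)=1+1=2, 1+change(2)=1+2=3, 1+change(1)=1+1=2, 1+change(0)=1+0=1) = 1
change(9) = min(1+change(8)=1+1=2, 1+change(3)=1+3=4, 1+change(2)=1+2=3, 1+change(1)=1+1=2) = 2
change(10) = min(1+change(9)=1+2=3, 1+change(4)=1+4=5, 1+change(3)=1+3=4, 1+change(2)=1+2=3) = 3
change(11) = min(1+change(10)=1+3=4, 1+change(5)=1+5=6, 1+change(4)=1+4=5, 1+change(3)=1+3=4, 1+change(0)=1+0=1) = 1
change(12) = min(1+change(11)=1+1=2, 1+change(6)=1+1=2, 1+change(5)=1+5=6, 1+change(4)=1+4=5, 1+change(1)=1+1=2) = 2
change(13) = min(1+change(12)=1+2=3, 1+change(7)=1+1=2, 1+change(6)=1+1=2, 1+change(5)=1+5=6, 1+change(2)=1+2=3) = 2

2


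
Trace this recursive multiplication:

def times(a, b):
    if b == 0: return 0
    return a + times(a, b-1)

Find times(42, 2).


times(42, 2) = 42 + times(42, 1)
times(42, 1) = 42 + times(42, 0)
times(42, 0) = 0  (base case)
Total: 42 + 42 + 0 = 84

84


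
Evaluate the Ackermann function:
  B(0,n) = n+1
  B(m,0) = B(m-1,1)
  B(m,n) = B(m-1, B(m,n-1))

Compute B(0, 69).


B(0, 69) = 70
Result: B(0, 69) = 70

70


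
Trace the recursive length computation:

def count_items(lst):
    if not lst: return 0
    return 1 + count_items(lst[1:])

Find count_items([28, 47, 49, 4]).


count_items([28, 47, 49, 4]) = 1 + count_items([47, 49, 4])
count_items([47, 49, 4]) = 1 + count_items([49, 4])
count_items([49, 4]) = 1 + count_items([4])
count_items([4]) = 1 + count_items([])
count_items([]) = 0  (base case)
Unwinding: 1 + 1 + 1 + 1 + 0 = 4

4


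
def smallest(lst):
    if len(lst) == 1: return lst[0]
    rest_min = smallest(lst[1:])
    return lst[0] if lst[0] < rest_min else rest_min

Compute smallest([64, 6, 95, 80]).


smallest([64, 6, 95, 80]): compare 64 with smallest([6, 95, 80])
smallest([6, 95, 80]): compare 6 with smallest([95, 80])
smallest([95, 80]): compare 95 with smallest([80])
smallest([80]) = 80  (base case)
Compare 95 with 80 -> 80
Compare 6 with 80 -> 6
Compare 64 with 6 -> 6

6


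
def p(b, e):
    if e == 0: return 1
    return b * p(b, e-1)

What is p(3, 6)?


p(3, 6)
= 3 * p(3, 5)
= 3 * 3 * p(3, 4)
= 3 * 3 * 3 * p(3, 3)
= 3 * 3 * 3 * 3 * p(3, 2)
= 3 * 3 * 3 * 3 * 3 * p(3, 1)
= 3 * 3 * 3 * 3 * 3 * 3 * p(3, 0)
= 3 * 3 * 3 * 3 * 3 * 3 * 1
= 729

729


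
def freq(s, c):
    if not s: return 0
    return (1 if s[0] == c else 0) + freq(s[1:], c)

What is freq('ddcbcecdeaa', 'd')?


s[0]='d' == 'd' -> 1
s[0]='d' == 'd' -> 1
s[0]='c' != 'd' -> 0
s[0]='b' != 'd' -> 0
s[0]='c' != 'd' -> 0
s[0]='e' != 'd' -> 0
s[0]='c' != 'd' -> 0
s[0]='d' == 'd' -> 1
s[0]='e' != 'd' -> 0
s[0]='a' != 'd' -> 0
s[0]='a' != 'd' -> 0
Sum: 1 + 1 + 0 + 0 + 0 + 0 + 0 + 1 + 0 + 0 + 0 = 3

3


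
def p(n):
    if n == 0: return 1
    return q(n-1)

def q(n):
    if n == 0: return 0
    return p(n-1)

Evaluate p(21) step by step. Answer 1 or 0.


p(21) = q(20)
q(20) = p(19)
p(19) = q(18)
q(18) = p(17)
p(17) = q(16)
q(16) = p(15)
p(15) = q(14)
q(14) = p(13)
p(13) = q(12)
q(12) = p(11)
p(11) = q(10)
q(10) = p(9)
p(9) = q(8)
q(8) = p(7)
p(7) = q(6)
q(6) = p(5)
p(5) = q(4)
q(4) = p(3)
p(3) = q(2)
q(2) = p(1)
p(1) = q(0)
q(0) = 0  (base case)
Result: 0

0


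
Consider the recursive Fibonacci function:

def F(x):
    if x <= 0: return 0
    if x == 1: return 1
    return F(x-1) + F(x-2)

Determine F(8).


Computing F(8) bottom-up:
F(0) = 0
F(1) = 1
F(2) = F(1) + F(0) = 1 + 0 = 1
F(3) = F(2) + F(1) = 1 + 1 = 2
F(4) = F(3) + F(2) = 2 + 1 = 3
F(5) = F(4) + F(3) = 3 + 2 = 5
F(6) = F(5) + F(4) = 5 + 3 = 8
F(7) = F(6) + F(5) = 8 + 5 = 13
F(8) = F(7) + F(6) = 13 + 8 = 21

21


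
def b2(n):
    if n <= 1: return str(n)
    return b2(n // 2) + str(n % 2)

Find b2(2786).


b2(2786) = b2(1393) + '0'
b2(1393) = b2(696) + '1'
b2(696) = b2(348) + '0'
b2(348) = b2(174) + '0'
b2(174) = b2(87) + '0'
b2(87) = b2(43) + '1'
b2(43) = b2(21) + '1'
b2(21) = b2(10) + '1'
b2(10) = b2(5) + '0'
b2(5) = b2(2) + '1'
b2(2) = b2(1) + '0'
b2(1) = '1'  (base case)
Concatenating: '1' + '0' + '1' + '0' + '1' + '1' + '1' + '0' + '0' + '0' + '1' + '0' = '101011100010'

101011100010


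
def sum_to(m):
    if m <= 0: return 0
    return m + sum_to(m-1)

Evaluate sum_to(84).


sum_to(84)
= 84 + 83 + 82 + 81 + 80 + 79 + 78 + 77 + 76 + 75 + 74 + 73 + 72 + 71 + 70 + 69 + 68 + 67 + 66 + 65 + 64 + 63 + 62 + 61 + 60 + 59 + 58 + 57 + 56 + 55 + 54 + 53 + 52 + 51 + 50 + 49 + 48 + 47 + 46 + 45 + 44 + 43 + 42 + 41 + 40 + 39 + 38 + 37 + 36 + 35 + 34 + 33 + 32 + 31 + 30 + 29 + 28 + 27 + 26 + 25 + 24 + 23 + 22 + 21 + 20 + 19 + 18 + 17 + 16 + 15 + 14 + 13 + 12 + 11 + 10 + 9 + 8 + 7 + 6 + 5 + 4 + 3 + 2 + 1 + sum_to(0)
= 84 + 83 + 82 + 81 + 80 + 79 + 78 + 77 + 76 + 75 + 74 + 73 + 72 + 71 + 70 + 69 + 68 + 67 + 66 + 65 + 64 + 63 + 62 + 61 + 60 + 59 + 58 + 57 + 56 + 55 + 54 + 53 + 52 + 51 + 50 + 49 + 48 + 47 + 46 + 45 + 44 + 43 + 42 + 41 + 40 + 39 + 38 + 37 + 36 + 35 + 34 + 33 + 32 + 31 + 30 + 29 + 28 + 27 + 26 + 25 + 24 + 23 + 22 + 21 + 20 + 19 + 18 + 17 + 16 + 15 + 14 + 13 + 12 + 11 + 10 + 9 + 8 + 7 + 6 + 5 + 4 + 3 + 2 + 1 + 0
= 3570

3570


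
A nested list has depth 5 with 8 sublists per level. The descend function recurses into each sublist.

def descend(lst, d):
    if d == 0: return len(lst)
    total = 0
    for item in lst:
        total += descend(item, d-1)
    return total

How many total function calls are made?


At depth 0 (root): 1 call
At depth 1: each of 1 parents calls descend on 8 children = 8 calls
At depth 2: each of 8 parents calls descend on 8 children = 64 calls
At depth 3: each of 64 parents calls descend on 8 children = 512 calls
At depth 4: each of 512 parents calls descend on 8 children = 4096 calls
At depth 5: each of 4096 parents calls descend on 8 children = 32768 calls
Total: 1 + 8 + 64 + 512 + 4096 + 32768 = 37449

37449


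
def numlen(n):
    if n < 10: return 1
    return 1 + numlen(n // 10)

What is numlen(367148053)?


numlen(367148053) = 1 + numlen(36714805)
numlen(36714805) = 1 + numlen(3671480)
numlen(3671480) = 1 + numlen(367148)
numlen(367148) = 1 + numlen(36714)
numlen(36714) = 1 + numlen(3671)
numlen(3671) = 1 + numlen(367)
numlen(367) = 1 + numlen(36)
numlen(36) = 1 + numlen(3)
numlen(3) = 1  (base case: 3 < 10)
Unwinding: 1 + 1 + 1 + 1 + 1 + 1 + 1 + 1 + 1 = 9

9


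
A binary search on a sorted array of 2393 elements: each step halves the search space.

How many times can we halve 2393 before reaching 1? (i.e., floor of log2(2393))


2393 / 2 = 1196
1196 / 2 = 598
598 / 2 = 299
299 / 2 = 149
149 / 2 = 74
74 / 2 = 37
37 / 2 = 18
18 / 2 = 9
9 / 2 = 4
4 / 2 = 2
2 / 2 = 1
Reached 1 after 11 halvings

11


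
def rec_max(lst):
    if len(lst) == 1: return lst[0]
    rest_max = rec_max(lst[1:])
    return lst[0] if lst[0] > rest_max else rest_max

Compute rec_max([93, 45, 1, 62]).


rec_max([93, 45, 1, 62]): compare 93 with rec_max([45, 1, 62])
rec_max([45, 1, 62]): compare 45 with rec_max([1, 62])
rec_max([1, 62]): compare 1 with rec_max([62])
rec_max([62]) = 62  (base case)
Compare 1 with 62 -> 62
Compare 45 with 62 -> 62
Compare 93 with 62 -> 93

93


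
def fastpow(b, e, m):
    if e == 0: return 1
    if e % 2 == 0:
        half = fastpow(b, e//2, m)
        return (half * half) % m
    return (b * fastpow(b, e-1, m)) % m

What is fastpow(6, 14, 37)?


fastpow(6, 14, 37): e is even, compute fastpow(6, 7, 37)
  fastpow(6, 7, 37): e is odd, compute fastpow(6, 6, 37)
    fastpow(6, 6, 37): e is even, compute fastpow(6, 3, 37)
      fastpow(6, 3, 37): e is odd, compute fastpow(6, 2, 37)
        fastpow(6, 2, 37): e is even, compute fastpow(6, 1, 37)
          fastpow(6, 1, 37): e is odd, compute fastpow(6, 0, 37)
          fastpow(6, 0, 37) = 1
          (6 * 1) % 37 = 6
        half=6, (6*6) % 37 = 36
      (6 * 36) % 37 = 31
    half=31, (31*31) % 37 = 36
  (6 * 36) % 37 = 31
half=31, (31*31) % 37 = 36

36


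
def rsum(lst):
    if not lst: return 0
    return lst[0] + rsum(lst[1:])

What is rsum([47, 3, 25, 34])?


rsum([47, 3, 25, 34]) = 47 + rsum([3, 25, 34])
rsum([3, 25, 34]) = 3 + rsum([25, 34])
rsum([25, 34]) = 25 + rsum([34])
rsum([34]) = 34 + rsum([])
rsum([]) = 0  (base case)
Total: 47 + 3 + 25 + 34 + 0 = 109

109


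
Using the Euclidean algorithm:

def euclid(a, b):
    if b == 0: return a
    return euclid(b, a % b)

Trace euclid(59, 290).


euclid(59, 290) = euclid(290, 59)
euclid(290, 59) = euclid(59, 54)
euclid(59, 54) = euclid(54, 5)
euclid(54, 5) = euclid(5, 4)
euclid(5, 4) = euclid(4, 1)
euclid(4, 1) = euclid(1, 0)
euclid(1, 0) = 1  (base case)

1


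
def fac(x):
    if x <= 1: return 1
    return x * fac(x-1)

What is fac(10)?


fac(10)
= 10 * fac(9)
= 10 * 9 * fac(8)
= 10 * 9 * 8 * fac(7)
= 10 * 9 * 8 * 7 * fac(6)
= 10 * 9 * 8 * 7 * 6 * fac(5)
= 10 * 9 * 8 * 7 * 6 * 5 * fac(4)
= 10 * 9 * 8 * 7 * 6 * 5 * 4 * fac(3)
= 10 * 9 * 8 * 7 * 6 * 5 * 4 * 3 * fac(2)
= 10 * 9 * 8 * 7 * 6 * 5 * 4 * 3 * 2 * fac(1)
= 10 * 9 * 8 * 7 * 6 * 5 * 4 * 3 * 2 * 1
= 3628800

3628800


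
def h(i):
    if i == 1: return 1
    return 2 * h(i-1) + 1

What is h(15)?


h(15) = 2 * h(14) + 1
h(14) = 2 * h(13) + 1
h(13) = 2 * h(12) + 1
h(12) = 2 * h(11) + 1
h(11) = 2 * h(10) + 1
h(10) = 2 * h(9) + 1
h(9) = 2 * h(8) + 1
h(8) = 2 * h(7) + 1
h(7) = 2 * h(6) + 1
h(6) = 2 * h(5) + 1
h(5) = 2 * h(4) + 1
h(4) = 2 * h(3) + 1
h(3) = 2 * h(2) + 1
h(2) = 2 * h(1) + 1
h(1) = 1  (base case)
h(2) = 2 * 1 + 1 = 3
h(3) = 2 * 3 + 1 = 7
h(4) = 2 * 7 + 1 = 15
h(5) = 2 * 15 + 1 = 31
h(6) = 2 * 31 + 1 = 63
h(7) = 2 * 63 + 1 = 127
h(8) = 2 * 127 + 1 = 255
h(9) = 2 * 255 + 1 = 511
h(10) = 2 * 511 + 1 = 1023
h(11) = 2 * 1023 + 1 = 2047
h(12) = 2 * 2047 + 1 = 4095
h(13) = 2 * 4095 + 1 = 8191
h(14) = 2 * 8191 + 1 = 16383
h(15) = 2 * 16383 + 1 = 32767

32767


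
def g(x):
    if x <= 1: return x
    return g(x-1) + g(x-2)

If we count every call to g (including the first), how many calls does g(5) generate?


Let C(n) = total calls for g(n)
C(0) = 1, C(1) = 1
C(2) = 1 + C(1) + C(0) = 1 + 1 + 1 = 3
C(3) = 1 + C(2) + C(1) = 1 + 3 + 1 = 5
C(4) = 1 + C(3) + C(2) = 1 + 5 + 3 = 9
C(5) = 1 + C(4) + C(3) = 1 + 9 + 5 = 15

15


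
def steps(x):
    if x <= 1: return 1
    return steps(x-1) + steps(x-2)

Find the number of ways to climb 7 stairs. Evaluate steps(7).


Building up from base cases:
steps(0) = 1
steps(1) = 1
steps(2) = steps(1) + steps(0) = 1 + 1 = 2
steps(3) = steps(2) + steps(1) = 2 + 1 = 3
steps(4) = steps(3) + steps(2) = 3 + 2 = 5
steps(5) = steps(4) + steps(3) = 5 + 3 = 8
steps(6) = steps(5) + steps(4) = 8 + 5 = 13
steps(7) = steps(6) + steps(5) = 13 + 8 = 21

21


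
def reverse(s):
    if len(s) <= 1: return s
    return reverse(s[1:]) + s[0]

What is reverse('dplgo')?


reverse('dplgo') = reverse('plgo') + 'd'
reverse('plgo') = reverse('lgo') + 'p'
reverse('lgo') = reverse('go') + 'l'
reverse('go') = reverse('o') + 'g'
reverse('o') = 'o'  (base case)
Concatenating: 'o' + 'g' + 'l' + 'p' + 'd' = 'oglpd'

oglpd


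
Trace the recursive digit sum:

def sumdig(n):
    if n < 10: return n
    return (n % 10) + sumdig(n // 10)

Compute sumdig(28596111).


sumdig(28596111) = 1 + sumdig(2859611)
sumdig(2859611) = 1 + sumdig(285961)
sumdig(285961) = 1 + sumdig(28596)
sumdig(28596) = 6 + sumdig(2859)
sumdig(2859) = 9 + sumdig(285)
sumdig(285) = 5 + sumdig(28)
sumdig(28) = 8 + sumdig(2)
sumdig(2) = 2  (base case)
Total: 1 + 1 + 1 + 6 + 9 + 5 + 8 + 2 = 33

33


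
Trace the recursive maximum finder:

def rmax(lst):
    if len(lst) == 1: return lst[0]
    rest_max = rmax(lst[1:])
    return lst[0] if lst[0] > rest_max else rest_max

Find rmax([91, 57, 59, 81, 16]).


rmax([91, 57, 59, 81, 16]): compare 91 with rmax([57, 59, 81, 16])
rmax([57, 59, 81, 16]): compare 57 with rmax([59, 81, 16])
rmax([59, 81, 16]): compare 59 with rmax([81, 16])
rmax([81, 16]): compare 81 with rmax([16])
rmax([16]) = 16  (base case)
Compare 81 with 16 -> 81
Compare 59 with 81 -> 81
Compare 57 with 81 -> 81
Compare 91 with 81 -> 91

91


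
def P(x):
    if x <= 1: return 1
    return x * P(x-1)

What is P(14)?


P(14)
= 14 * P(13)
= 14 * 13 * P(12)
= 14 * 13 * 12 * P(11)
= 14 * 13 * 12 * 11 * P(10)
= 14 * 13 * 12 * 11 * 10 * P(9)
= 14 * 13 * 12 * 11 * 10 * 9 * P(8)
= 14 * 13 * 12 * 11 * 10 * 9 * 8 * P(7)
= 14 * 13 * 12 * 11 * 10 * 9 * 8 * 7 * P(6)
= 14 * 13 * 12 * 11 * 10 * 9 * 8 * 7 * 6 * P(5)
= 14 * 13 * 12 * 11 * 10 * 9 * 8 * 7 * 6 * 5 * P(4)
= 14 * 13 * 12 * 11 * 10 * 9 * 8 * 7 * 6 * 5 * 4 * P(3)
= 14 * 13 * 12 * 11 * 10 * 9 * 8 * 7 * 6 * 5 * 4 * 3 * P(2)
= 14 * 13 * 12 * 11 * 10 * 9 * 8 * 7 * 6 * 5 * 4 * 3 * 2 * P(1)
= 14 * 13 * 12 * 11 * 10 * 9 * 8 * 7 * 6 * 5 * 4 * 3 * 2 * 1
= 87178291200

87178291200


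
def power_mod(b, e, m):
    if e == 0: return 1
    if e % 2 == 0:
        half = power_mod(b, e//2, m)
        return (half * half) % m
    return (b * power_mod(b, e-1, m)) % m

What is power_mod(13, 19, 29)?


power_mod(13, 19, 29): e is odd, compute power_mod(13, 18, 29)
  power_mod(13, 18, 29): e is even, compute power_mod(13, 9, 29)
    power_mod(13, 9, 29): e is odd, compute power_mod(13, 8, 29)
      power_mod(13, 8, 29): e is even, compute power_mod(13, 4, 29)
        power_mod(13, 4, 29): e is even, compute power_mod(13, 2, 29)
          power_mod(13, 2, 29): e is even, compute power_mod(13, 1, 29)
          power_mod(13, 1, 29): e is odd, compute power_mod(13, 0, 29)
          power_mod(13, 0, 29) = 1
          (13 * 1) % 29 = 13
          half=13, (13*13) % 29 = 24
        half=24, (24*24) % 29 = 25
      half=25, (25*25) % 29 = 16
    (13 * 16) % 29 = 5
  half=5, (5*5) % 29 = 25
(13 * 25) % 29 = 6

6


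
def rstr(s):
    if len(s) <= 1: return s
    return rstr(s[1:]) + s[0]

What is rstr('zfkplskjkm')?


rstr('zfkplskjkm') = rstr('fkplskjkm') + 'z'
rstr('fkplskjkm') = rstr('kplskjkm') + 'f'
rstr('kplskjkm') = rstr('plskjkm') + 'k'
rstr('plskjkm') = rstr('lskjkm') + 'p'
rstr('lskjkm') = rstr('skjkm') + 'l'
rstr('skjkm') = rstr('kjkm') + 's'
rstr('kjkm') = rstr('jkm') + 'k'
rstr('jkm') = rstr('km') + 'j'
rstr('km') = rstr('m') + 'k'
rstr('m') = 'm'  (base case)
Concatenating: 'm' + 'k' + 'j' + 'k' + 's' + 'l' + 'p' + 'k' + 'f' + 'z' = 'mkjkslpkfz'

mkjkslpkfz


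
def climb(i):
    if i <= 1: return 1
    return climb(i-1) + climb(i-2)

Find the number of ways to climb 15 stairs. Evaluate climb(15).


Building up from base cases:
climb(0) = 1
climb(1) = 1
climb(2) = climb(1) + climb(0) = 1 + 1 = 2
climb(3) = climb(2) + climb(1) = 2 + 1 = 3
climb(4) = climb(3) + climb(2) = 3 + 2 = 5
climb(5) = climb(4) + climb(3) = 5 + 3 = 8
climb(6) = climb(5) + climb(4) = 8 + 5 = 13
climb(7) = climb(6) + climb(5) = 13 + 8 = 21
climb(8) = climb(7) + climb(6) = 21 + 13 = 34
climb(9) = climb(8) + climb(7) = 34 + 21 = 55
climb(10) = climb(9) + climb(8) = 55 + 34 = 89
climb(11) = climb(10) + climb(9) = 89 + 55 = 144
climb(12) = climb(11) + climb(10) = 144 + 89 = 233
climb(13) = climb(12) + climb(11) = 233 + 144 = 377
climb(14) = climb(13) + climb(12) = 377 + 233 = 610
climb(15) = climb(14) + climb(13) = 610 + 377 = 987

987


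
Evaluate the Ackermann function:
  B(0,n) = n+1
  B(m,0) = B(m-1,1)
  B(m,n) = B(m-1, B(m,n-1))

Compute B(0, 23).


B(0, 23) = 24
Result: B(0, 23) = 24

24


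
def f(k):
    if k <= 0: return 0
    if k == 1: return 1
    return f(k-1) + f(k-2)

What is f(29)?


Computing f(29) bottom-up:
f(0) = 0
f(1) = 1
f(2) = f(1) + f(0) = 1 + 0 = 1
f(3) = f(2) + f(1) = 1 + 1 = 2
f(4) = f(3) + f(2) = 2 + 1 = 3
f(5) = f(4) + f(3) = 3 + 2 = 5
f(6) = f(5) + f(4) = 5 + 3 = 8
f(7) = f(6) + f(5) = 8 + 5 = 13
f(8) = f(7) + f(6) = 13 + 8 = 21
f(9) = f(8) + f(7) = 21 + 13 = 34
f(10) = f(9) + f(8) = 34 + 21 = 55
f(11) = f(10) + f(9) = 55 + 34 = 89
f(12) = f(11) + f(10) = 89 + 55 = 144
f(13) = f(12) + f(11) = 144 + 89 = 233
f(14) = f(13) + f(12) = 233 + 144 = 377
f(15) = f(14) + f(13) = 377 + 233 = 610
f(16) = f(15) + f(14) = 610 + 377 = 987
f(17) = f(16) + f(15) = 987 + 610 = 1597
f(18) = f(17) + f(16) = 1597 + 987 = 2584
f(19) = f(18) + f(17) = 2584 + 1597 = 4181
f(20) = f(19) + f(18) = 4181 + 2584 = 6765
f(21) = f(20) + f(19) = 6765 + 4181 = 10946
f(22) = f(21) + f(20) = 10946 + 6765 = 17711
f(23) = f(22) + f(21) = 17711 + 10946 = 28657
f(24) = f(23) + f(22) = 28657 + 17711 = 46368
f(25) = f(24) + f(23) = 46368 + 28657 = 75025
f(26) = f(25) + f(24) = 75025 + 46368 = 121393
f(27) = f(26) + f(25) = 121393 + 75025 = 196418
f(28) = f(27) + f(26) = 196418 + 121393 = 317811
f(29) = f(28) + f(27) = 317811 + 196418 = 514229

514229


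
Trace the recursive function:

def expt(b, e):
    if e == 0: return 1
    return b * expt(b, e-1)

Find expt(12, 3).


expt(12, 3)
= 12 * expt(12, 2)
= 12 * 12 * expt(12, 1)
= 12 * 12 * 12 * expt(12, 0)
= 12 * 12 * 12 * 1
= 1728

1728


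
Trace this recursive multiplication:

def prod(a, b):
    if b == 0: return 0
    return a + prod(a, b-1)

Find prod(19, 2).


prod(19, 2) = 19 + prod(19, 1)
prod(19, 1) = 19 + prod(19, 0)
prod(19, 0) = 0  (base case)
Total: 19 + 19 + 0 = 38

38


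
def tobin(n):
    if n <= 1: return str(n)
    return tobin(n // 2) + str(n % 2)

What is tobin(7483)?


tobin(7483) = tobin(3741) + '1'
tobin(3741) = tobin(1870) + '1'
tobin(1870) = tobin(935) + '0'
tobin(935) = tobin(467) + '1'
tobin(467) = tobin(233) + '1'
tobin(233) = tobin(116) + '1'
tobin(116) = tobin(58) + '0'
tobin(58) = tobin(29) + '0'
tobin(29) = tobin(14) + '1'
tobin(14) = tobin(7) + '0'
tobin(7) = tobin(3) + '1'
tobin(3) = tobin(1) + '1'
tobin(1) = '1'  (base case)
Concatenating: '1' + '1' + '1' + '0' + '1' + '0' + '0' + '1' + '1' + '1' + '0' + '1' + '1' = '1110100111011'

1110100111011


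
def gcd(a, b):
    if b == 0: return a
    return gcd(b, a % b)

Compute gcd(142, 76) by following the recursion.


gcd(142, 76) = gcd(76, 66)
gcd(76, 66) = gcd(66, 10)
gcd(66, 10) = gcd(10, 6)
gcd(10, 6) = gcd(6, 4)
gcd(6, 4) = gcd(4, 2)
gcd(4, 2) = gcd(2, 0)
gcd(2, 0) = 2  (base case)

2


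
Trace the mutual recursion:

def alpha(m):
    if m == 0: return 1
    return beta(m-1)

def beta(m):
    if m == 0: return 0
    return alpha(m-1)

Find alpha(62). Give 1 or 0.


alpha(62) = beta(61)
beta(61) = alpha(60)
alpha(60) = beta(59)
beta(59) = alpha(58)
alpha(58) = beta(57)
beta(57) = alpha(56)
alpha(56) = beta(55)
beta(55) = alpha(54)
alpha(54) = beta(53)
beta(53) = alpha(52)
alpha(52) = beta(51)
beta(51) = alpha(50)
alpha(50) = beta(49)
beta(49) = alpha(48)
alpha(48) = beta(47)
beta(47) = alpha(46)
alpha(46) = beta(45)
beta(45) = alpha(44)
alpha(44) = beta(43)
beta(43) = alpha(42)
alpha(42) = beta(41)
beta(41) = alpha(40)
alpha(40) = beta(39)
beta(39) = alpha(38)
alpha(38) = beta(37)
beta(37) = alpha(36)
alpha(36) = beta(35)
beta(35) = alpha(34)
alpha(34) = beta(33)
beta(33) = alpha(32)
alpha(32) = beta(31)
beta(31) = alpha(30)
alpha(30) = beta(29)
beta(29) = alpha(28)
alpha(28) = beta(27)
beta(27) = alpha(26)
alpha(26) = beta(25)
beta(25) = alpha(24)
alpha(24) = beta(23)
beta(23) = alpha(22)
alpha(22) = beta(21)
beta(21) = alpha(20)
alpha(20) = beta(19)
beta(19) = alpha(18)
alpha(18) = beta(17)
beta(17) = alpha(16)
alpha(16) = beta(15)
beta(15) = alpha(14)
alpha(14) = beta(13)
beta(13) = alpha(12)
alpha(12) = beta(11)
beta(11) = alpha(10)
alpha(10) = beta(9)
beta(9) = alpha(8)
alpha(8) = beta(7)
beta(7) = alpha(6)
alpha(6) = beta(5)
beta(5) = alpha(4)
alpha(4) = beta(3)
beta(3) = alpha(2)
alpha(2) = beta(1)
beta(1) = alpha(0)
alpha(0) = 1  (base case)
Result: 1

1
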